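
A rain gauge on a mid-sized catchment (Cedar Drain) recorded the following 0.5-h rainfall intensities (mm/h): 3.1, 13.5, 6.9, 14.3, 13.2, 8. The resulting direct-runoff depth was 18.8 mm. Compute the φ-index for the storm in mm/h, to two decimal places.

φ ≈ 3.66 mm/h

Only the 5 blocks with intensity above φ contribute runoff: 13.5, 6.9, 14.3, 13.2, 8 mm/h.
Σ(I−φ)·Δt = d  ⇒  (13.5+6.9+14.3+13.2+8 − 5φ)·0.5 = 18.8
φ = (55.90 − 18.8/0.5) / 5 = 3.66 mm/h.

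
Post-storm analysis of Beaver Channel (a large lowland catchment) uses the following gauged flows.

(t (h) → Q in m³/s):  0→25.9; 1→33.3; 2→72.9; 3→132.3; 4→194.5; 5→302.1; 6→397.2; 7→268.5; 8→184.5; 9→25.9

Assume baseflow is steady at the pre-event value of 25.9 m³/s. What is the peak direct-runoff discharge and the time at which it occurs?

Subtracting baseflow gives direct-runoff ordinates: 0.0, 7.4, 47.0, 106.4, 168.6, 276.2, 371.3, 242.6, 158.6, 0.0 m³/s.
The maximum is 371.3 m³/s, occurring at the reading for t = 6 h.

Q_p = 371.3 m³/s at t = 6 h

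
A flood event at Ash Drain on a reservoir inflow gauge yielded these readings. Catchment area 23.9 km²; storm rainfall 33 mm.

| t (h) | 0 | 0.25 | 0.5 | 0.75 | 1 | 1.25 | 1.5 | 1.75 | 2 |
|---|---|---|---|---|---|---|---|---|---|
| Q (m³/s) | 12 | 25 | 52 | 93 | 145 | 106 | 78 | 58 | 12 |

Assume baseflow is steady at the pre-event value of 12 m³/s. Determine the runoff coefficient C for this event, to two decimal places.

ΣQ_DR = 473.0 m³/s; V = ΣQ_DR·Δt = 4.257 × 10^5 m³.
Runoff depth d = V / A = 17.81 mm.
C = d / P = 17.81 / 33 = 0.54.

C ≈ 0.54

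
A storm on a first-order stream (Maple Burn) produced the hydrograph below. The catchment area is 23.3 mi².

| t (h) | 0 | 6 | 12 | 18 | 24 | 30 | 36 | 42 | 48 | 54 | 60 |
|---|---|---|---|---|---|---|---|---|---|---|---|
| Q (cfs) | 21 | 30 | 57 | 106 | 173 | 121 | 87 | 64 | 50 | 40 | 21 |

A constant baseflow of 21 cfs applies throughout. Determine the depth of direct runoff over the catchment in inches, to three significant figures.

Direct runoff: 0.0, 9.0, 36.0, 85.0, 152.0, 100.0, 66.0, 43.0, 29.0, 19.0, 0.0 cfs; ΣQ_DR = 539.0 cfs.
V = ΣQ_DR · Δt = 539.0 × 21600 s = 1.164 × 10^7 ft³.
Over A = 23.3 mi², depth = V / A = 0.215 in.

d ≈ 0.215 in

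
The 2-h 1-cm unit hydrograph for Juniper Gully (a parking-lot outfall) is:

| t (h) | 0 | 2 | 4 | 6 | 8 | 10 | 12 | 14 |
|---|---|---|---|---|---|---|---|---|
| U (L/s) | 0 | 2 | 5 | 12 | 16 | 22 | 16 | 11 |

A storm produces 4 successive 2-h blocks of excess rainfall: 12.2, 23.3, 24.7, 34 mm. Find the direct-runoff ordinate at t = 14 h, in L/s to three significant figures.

Q ≈ 159 L/s

By discrete convolution, Q_j = Σ (P_i / 10 mm) · U_{j−i}.
At t = 14 h (j=7): Q = (12.2/10)·11 + (23.3/10)·16 + (24.7/10)·22 + (34/10)·16 = 159 L/s.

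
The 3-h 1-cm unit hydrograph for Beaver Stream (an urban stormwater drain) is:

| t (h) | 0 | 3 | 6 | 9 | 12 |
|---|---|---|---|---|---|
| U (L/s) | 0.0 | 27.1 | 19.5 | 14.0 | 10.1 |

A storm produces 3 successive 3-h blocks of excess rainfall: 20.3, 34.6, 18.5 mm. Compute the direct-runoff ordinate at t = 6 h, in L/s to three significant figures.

By discrete convolution, Q_j = Σ (P_i / 10 mm) · U_{j−i}.
At t = 6 h (j=2): Q = (20.3/10)·19.5 + (34.6/10)·27.1 + (18.5/10)·0.0 = 133 L/s.

Q ≈ 133 L/s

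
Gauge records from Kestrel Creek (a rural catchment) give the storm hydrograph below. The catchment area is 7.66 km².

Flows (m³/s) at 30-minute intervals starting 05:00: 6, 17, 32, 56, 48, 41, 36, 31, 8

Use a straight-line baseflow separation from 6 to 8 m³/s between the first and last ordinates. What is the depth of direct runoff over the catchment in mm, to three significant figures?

Direct runoff: 0.00, 10.75, 25.50, 49.25, 41.00, 33.75, 28.50, 23.25, 0.00 m³/s; ΣQ_DR = 212.0 m³/s.
V = ΣQ_DR · Δt = 212.0 × 1800 s = 3.816 × 10^5 m³.
Over A = 7.66 km², depth = V / A = 49.8 mm.

d ≈ 49.8 mm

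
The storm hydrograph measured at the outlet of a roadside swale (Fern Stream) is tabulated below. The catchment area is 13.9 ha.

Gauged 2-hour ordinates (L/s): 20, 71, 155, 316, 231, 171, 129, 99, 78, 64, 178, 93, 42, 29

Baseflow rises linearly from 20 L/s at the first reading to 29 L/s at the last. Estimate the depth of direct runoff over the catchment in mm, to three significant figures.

d ≈ 69.0 mm

Direct runoff: 0.00, 50.31, 133.62, 293.92, 208.23, 147.54, 104.85, 74.15, 52.46, 37.77, 151.08, 65.38, 13.69, 0.00 L/s; ΣQ_DR = 1333 L/s.
V = ΣQ_DR · Δt = 1333 × 7200 s = 9.598 × 10^6 L.
Over A = 13.9 ha, depth = V / A = 69.0 mm.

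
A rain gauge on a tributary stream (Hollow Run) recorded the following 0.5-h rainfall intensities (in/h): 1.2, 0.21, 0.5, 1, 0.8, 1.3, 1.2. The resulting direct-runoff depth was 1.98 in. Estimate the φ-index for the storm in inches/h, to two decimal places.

φ ≈ 0.34 in/h

Only the 6 blocks with intensity above φ contribute runoff: 1.2, 0.5, 1, 0.8, 1.3, 1.2 in/h.
Σ(I−φ)·Δt = d  ⇒  (1.2+0.5+1+0.8+1.3+1.2 − 6φ)·0.5 = 1.98
φ = (6.000 − 1.98/0.5) / 6 = 0.34 in/h.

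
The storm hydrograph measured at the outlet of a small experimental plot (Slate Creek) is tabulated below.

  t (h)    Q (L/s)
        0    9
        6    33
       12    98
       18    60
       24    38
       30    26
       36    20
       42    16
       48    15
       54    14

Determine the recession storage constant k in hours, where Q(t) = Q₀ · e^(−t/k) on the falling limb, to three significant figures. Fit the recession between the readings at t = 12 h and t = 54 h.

On the falling limb, Q drops from 98 to 14 L/s between t = 12 h and t = 54 h (Δt = 42 h).
k = −Δt / ln(Q₂/Q₁) = −42 / ln(14/98) = 21.6 h.

k ≈ 21.6 h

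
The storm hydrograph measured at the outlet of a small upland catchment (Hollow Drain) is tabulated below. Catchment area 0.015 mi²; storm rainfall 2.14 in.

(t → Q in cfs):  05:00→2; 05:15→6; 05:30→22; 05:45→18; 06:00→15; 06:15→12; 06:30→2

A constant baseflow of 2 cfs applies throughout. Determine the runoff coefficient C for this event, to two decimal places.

C ≈ 0.76

ΣQ_DR = 63.00 cfs; V = ΣQ_DR·Δt = 56700 ft³.
Runoff depth d = V / A = 1.627 in.
C = d / P = 1.627 / 2.14 = 0.76.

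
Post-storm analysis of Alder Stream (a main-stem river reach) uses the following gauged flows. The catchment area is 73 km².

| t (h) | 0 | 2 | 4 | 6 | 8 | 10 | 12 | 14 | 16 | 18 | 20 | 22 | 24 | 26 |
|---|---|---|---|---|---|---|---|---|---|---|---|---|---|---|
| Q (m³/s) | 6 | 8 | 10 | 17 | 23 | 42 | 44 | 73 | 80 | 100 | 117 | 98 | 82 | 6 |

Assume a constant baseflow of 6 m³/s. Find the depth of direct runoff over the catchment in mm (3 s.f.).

d ≈ 61.3 mm

Direct runoff: 0.0, 2.0, 4.0, 11.0, 17.0, 36.0, 38.0, 67.0, 74.0, 94.0, 111.0, 92.0, 76.0, 0.0 m³/s; ΣQ_DR = 622.0 m³/s.
V = ΣQ_DR · Δt = 622.0 × 7200 s = 4.478 × 10^6 m³.
Over A = 73 km², depth = V / A = 61.3 mm.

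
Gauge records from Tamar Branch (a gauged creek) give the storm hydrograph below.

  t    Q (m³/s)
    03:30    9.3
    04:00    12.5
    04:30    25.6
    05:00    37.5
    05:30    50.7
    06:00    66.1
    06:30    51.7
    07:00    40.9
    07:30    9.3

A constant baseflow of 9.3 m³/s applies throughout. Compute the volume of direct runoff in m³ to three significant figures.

Direct-runoff ordinates (Q − Q_b): 0.0, 3.2, 16.3, 28.2, 41.4, 56.8, 42.4, 31.6, 0.0 m³/s.
ΣQ_DR = 219.9 m³/s.
With Δt = 0.5 h = 1800 s, V = ΣQ_DR · Δt = 219.9 × 1800 = 3.96 × 10^5 m³.

V ≈ 3.96 × 10^5 m³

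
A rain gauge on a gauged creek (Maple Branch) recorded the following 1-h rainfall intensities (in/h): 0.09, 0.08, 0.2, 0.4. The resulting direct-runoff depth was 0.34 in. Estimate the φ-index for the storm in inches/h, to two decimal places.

φ ≈ 0.13 in/h

Only the 2 blocks with intensity above φ contribute runoff: 0.2, 0.4 in/h.
Σ(I−φ)·Δt = d  ⇒  (0.2+0.4 − 2φ)·1 = 0.34
φ = (0.6000 − 0.34/1) / 2 = 0.13 in/h.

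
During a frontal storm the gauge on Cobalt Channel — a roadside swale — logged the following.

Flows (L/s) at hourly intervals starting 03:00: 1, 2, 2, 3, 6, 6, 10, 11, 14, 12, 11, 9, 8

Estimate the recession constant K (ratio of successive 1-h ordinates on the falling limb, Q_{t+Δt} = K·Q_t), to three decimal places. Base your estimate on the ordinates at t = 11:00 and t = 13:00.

K ≈ 0.886

Using the recession-limb readings at t = 11:00 and t = 13:00: Q falls from 14 to 11 L/s over 2 intervals.
K = (Q₂/Q₁)^(1/2) = (11/14)^(1/2) = 0.886.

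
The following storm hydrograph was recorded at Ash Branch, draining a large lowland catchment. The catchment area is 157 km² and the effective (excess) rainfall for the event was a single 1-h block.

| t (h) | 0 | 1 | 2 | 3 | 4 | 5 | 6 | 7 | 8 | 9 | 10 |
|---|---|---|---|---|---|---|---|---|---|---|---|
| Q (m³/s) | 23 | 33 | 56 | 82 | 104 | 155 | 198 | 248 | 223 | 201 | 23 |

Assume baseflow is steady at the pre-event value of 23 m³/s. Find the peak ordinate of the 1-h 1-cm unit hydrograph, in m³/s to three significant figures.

Direct runoff: 0.0, 10.0, 33.0, 59.0, 81.0, 132.0, 175.0, 225.0, 200.0, 178.0, 0.0 m³/s; ΣQ_DR = 1093 m³/s, peak = 225.0 m³/s.
Runoff depth d = ΣQ_DR·Δt / A = 1093 × 3600 / (157 km²) = 25.06 mm.
The 1-cm UH is the DRH scaled by (10 mm)/d, so U_p = 225.0 × 10/25.06 = 89.8 m³/s.

U_p ≈ 89.8 m³/s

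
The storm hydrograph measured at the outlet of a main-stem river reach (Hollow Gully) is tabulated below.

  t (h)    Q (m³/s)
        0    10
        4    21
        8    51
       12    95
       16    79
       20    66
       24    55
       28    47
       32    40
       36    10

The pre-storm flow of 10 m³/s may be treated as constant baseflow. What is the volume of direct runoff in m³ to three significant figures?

Direct-runoff ordinates (Q − Q_b): 0.0, 11.0, 41.0, 85.0, 69.0, 56.0, 45.0, 37.0, 30.0, 0.0 m³/s.
ΣQ_DR = 374.0 m³/s.
With Δt = 4 h = 14400 s, V = ΣQ_DR · Δt = 374.0 × 14400 = 5.39 × 10^6 m³.

V ≈ 5.39 × 10^6 m³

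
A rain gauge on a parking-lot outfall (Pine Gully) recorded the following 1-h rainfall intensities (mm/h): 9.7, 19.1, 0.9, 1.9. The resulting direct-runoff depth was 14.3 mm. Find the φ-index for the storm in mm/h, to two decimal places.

φ ≈ 7.25 mm/h

Only the 2 blocks with intensity above φ contribute runoff: 9.7, 19.1 mm/h.
Σ(I−φ)·Δt = d  ⇒  (9.7+19.1 − 2φ)·1 = 14.3
φ = (28.80 − 14.3/1) / 2 = 7.25 mm/h.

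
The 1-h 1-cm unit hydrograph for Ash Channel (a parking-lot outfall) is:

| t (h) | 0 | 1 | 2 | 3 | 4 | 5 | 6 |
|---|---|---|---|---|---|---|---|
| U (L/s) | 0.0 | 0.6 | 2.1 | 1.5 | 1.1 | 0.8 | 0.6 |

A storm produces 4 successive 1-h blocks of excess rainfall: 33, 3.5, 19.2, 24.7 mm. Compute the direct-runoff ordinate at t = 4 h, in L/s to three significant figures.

Q ≈ 9.67 L/s

By discrete convolution, Q_j = Σ (P_i / 10 mm) · U_{j−i}.
At t = 4 h (j=4): Q = (33/10)·1.1 + (3.5/10)·1.5 + (19.2/10)·2.1 + (24.7/10)·0.6 = 9.67 L/s.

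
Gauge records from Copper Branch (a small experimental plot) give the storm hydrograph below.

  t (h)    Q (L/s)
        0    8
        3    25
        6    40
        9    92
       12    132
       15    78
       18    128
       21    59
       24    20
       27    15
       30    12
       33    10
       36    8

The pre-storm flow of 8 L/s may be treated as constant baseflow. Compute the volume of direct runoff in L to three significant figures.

V ≈ 5.65 × 10^6 L

Direct-runoff ordinates (Q − Q_b): 0.0, 17.0, 32.0, 84.0, 124.0, 70.0, 120.0, 51.0, 12.0, 7.0, 4.0, 2.0, 0.0 L/s.
ΣQ_DR = 523.0 L/s.
With Δt = 3 h = 10800 s, V = ΣQ_DR · Δt = 523.0 × 10800 = 5.65 × 10^6 L.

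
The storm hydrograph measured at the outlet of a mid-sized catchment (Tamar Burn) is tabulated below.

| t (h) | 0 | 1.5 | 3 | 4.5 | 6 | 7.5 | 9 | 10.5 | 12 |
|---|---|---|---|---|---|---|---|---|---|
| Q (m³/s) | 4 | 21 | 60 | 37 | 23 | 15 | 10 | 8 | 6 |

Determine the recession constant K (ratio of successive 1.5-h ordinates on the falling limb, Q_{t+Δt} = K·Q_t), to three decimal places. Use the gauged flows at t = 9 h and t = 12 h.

Using the recession-limb readings at t = 9 h and t = 12 h: Q falls from 10 to 6 m³/s over 2 intervals.
K = (Q₂/Q₁)^(1/2) = (6/10)^(1/2) = 0.775.

K ≈ 0.775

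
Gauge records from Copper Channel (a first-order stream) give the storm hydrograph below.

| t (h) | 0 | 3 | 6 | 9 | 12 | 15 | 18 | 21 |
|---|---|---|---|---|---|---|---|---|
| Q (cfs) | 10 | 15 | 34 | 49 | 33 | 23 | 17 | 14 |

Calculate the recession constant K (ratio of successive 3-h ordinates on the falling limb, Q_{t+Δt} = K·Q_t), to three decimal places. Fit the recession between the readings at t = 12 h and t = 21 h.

Using the recession-limb readings at t = 12 h and t = 21 h: Q falls from 33 to 14 cfs over 3 intervals.
K = (Q₂/Q₁)^(1/3) = (14/33)^(1/3) = 0.751.

K ≈ 0.751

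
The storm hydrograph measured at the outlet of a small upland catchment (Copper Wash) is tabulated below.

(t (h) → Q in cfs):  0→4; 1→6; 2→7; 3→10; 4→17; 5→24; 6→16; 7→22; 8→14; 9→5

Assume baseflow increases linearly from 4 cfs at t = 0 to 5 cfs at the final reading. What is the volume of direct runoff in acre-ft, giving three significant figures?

V ≈ 6.61 acre-ft

Direct-runoff ordinates (Q − Q_b): 0.00, 1.89, 2.78, 5.67, 12.56, 19.44, 11.33, 17.22, 9.11, 0.00 cfs.
ΣQ_DR = 80.00 cfs.
With Δt = 1 h = 3600 s, V = ΣQ_DR · Δt = 80.00 × 3600 = 2.88 × 10^5 ft³ = 6.61 acre-ft.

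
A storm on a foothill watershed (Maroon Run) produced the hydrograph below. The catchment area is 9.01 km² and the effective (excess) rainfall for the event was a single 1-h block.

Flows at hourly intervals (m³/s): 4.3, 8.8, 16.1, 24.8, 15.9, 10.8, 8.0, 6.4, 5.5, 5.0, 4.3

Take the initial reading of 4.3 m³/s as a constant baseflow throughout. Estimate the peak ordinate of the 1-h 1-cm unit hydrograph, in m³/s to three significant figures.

Direct runoff: 0.0, 4.5, 11.8, 20.5, 11.6, 6.5, 3.7, 2.1, 1.2, 0.7, 0.0 m³/s; ΣQ_DR = 62.60 m³/s, peak = 20.5 m³/s.
Runoff depth d = ΣQ_DR·Δt / A = 62.60 × 3600 / (9.01 km²) = 25.01 mm.
The 1-cm UH is the DRH scaled by (10 mm)/d, so U_p = 20.5 × 10/25.01 = 8.20 m³/s.

U_p ≈ 8.20 m³/s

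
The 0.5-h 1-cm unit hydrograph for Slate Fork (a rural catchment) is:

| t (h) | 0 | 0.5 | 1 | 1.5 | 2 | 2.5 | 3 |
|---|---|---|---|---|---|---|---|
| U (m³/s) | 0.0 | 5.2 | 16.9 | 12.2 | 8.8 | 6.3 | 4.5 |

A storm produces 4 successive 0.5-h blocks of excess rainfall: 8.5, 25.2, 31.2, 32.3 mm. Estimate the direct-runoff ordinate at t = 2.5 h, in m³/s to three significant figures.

Q ≈ 120 m³/s

By discrete convolution, Q_j = Σ (P_i / 10 mm) · U_{j−i}.
At t = 2.5 h (j=5): Q = (8.5/10)·6.3 + (25.2/10)·8.8 + (31.2/10)·12.2 + (32.3/10)·16.9 = 120 m³/s.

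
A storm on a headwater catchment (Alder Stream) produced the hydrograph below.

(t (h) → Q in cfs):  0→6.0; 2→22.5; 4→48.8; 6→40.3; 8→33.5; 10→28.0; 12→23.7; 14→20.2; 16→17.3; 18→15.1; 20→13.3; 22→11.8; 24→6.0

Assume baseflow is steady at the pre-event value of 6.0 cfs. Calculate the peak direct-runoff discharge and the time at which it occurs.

Q_p = 42.8 cfs at t = 4 h

Subtracting baseflow gives direct-runoff ordinates: 0.0, 16.5, 42.8, 34.3, 27.5, 22.0, 17.7, 14.2, 11.3, 9.1, 7.3, 5.8, 0.0 cfs.
The maximum is 42.8 cfs, occurring at the reading for t = 4 h.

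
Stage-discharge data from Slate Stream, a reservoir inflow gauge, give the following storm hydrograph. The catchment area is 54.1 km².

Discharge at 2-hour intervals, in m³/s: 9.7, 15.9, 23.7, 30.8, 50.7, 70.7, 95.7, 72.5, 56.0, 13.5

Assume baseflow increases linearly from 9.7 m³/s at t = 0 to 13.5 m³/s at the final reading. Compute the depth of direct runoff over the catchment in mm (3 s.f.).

d ≈ 43.0 mm

Direct runoff: 0.00, 5.78, 13.16, 19.83, 39.31, 58.89, 83.47, 59.84, 42.92, 0.00 m³/s; ΣQ_DR = 323.2 m³/s.
V = ΣQ_DR · Δt = 323.2 × 7200 s = 2.327 × 10^6 m³.
Over A = 54.1 km², depth = V / A = 43.0 mm.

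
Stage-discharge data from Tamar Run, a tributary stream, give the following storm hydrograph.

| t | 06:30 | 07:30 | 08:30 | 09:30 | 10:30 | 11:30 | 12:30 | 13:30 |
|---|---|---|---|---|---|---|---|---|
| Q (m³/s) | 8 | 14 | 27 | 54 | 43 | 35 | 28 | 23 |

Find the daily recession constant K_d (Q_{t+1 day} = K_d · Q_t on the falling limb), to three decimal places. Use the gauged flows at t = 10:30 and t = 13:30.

K_d ≈ 0.007

Between t = 10:30 and t = 13:30 the flow falls from 43 to 23 m³/s over 3×1 h = 3 h.
Per-interval ratio K = (23/43)^(1/3) = 0.8117; K_d = K^(24/1) = 0.007.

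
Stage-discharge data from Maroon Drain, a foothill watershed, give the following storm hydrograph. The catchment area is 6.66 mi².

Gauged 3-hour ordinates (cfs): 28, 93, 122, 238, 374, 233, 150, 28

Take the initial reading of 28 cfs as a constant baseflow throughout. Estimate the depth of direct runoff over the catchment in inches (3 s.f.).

Direct runoff: 0.0, 65.0, 94.0, 210.0, 346.0, 205.0, 122.0, 0.0 cfs; ΣQ_DR = 1042 cfs.
V = ΣQ_DR · Δt = 1042 × 10800 s = 1.125 × 10^7 ft³.
Over A = 6.66 mi², depth = V / A = 0.727 in.

d ≈ 0.727 in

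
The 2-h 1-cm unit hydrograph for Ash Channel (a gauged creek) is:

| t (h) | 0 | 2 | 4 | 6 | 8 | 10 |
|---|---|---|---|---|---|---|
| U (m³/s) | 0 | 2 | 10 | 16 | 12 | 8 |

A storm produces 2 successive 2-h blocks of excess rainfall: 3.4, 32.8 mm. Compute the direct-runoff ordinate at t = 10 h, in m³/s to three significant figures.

By discrete convolution, Q_j = Σ (P_i / 10 mm) · U_{j−i}.
At t = 10 h (j=5): Q = (3.4/10)·8 + (32.8/10)·12 = 42.1 m³/s.

Q ≈ 42.1 m³/s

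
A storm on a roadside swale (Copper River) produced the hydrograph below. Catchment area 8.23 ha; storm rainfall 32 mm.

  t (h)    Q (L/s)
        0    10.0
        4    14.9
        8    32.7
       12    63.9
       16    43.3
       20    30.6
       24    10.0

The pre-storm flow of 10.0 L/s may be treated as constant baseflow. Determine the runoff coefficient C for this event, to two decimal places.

C ≈ 0.74

ΣQ_DR = 135.4 L/s; V = ΣQ_DR·Δt = 1.950 × 10^6 L.
Runoff depth d = V / A = 23.69 mm.
C = d / P = 23.69 / 32 = 0.74.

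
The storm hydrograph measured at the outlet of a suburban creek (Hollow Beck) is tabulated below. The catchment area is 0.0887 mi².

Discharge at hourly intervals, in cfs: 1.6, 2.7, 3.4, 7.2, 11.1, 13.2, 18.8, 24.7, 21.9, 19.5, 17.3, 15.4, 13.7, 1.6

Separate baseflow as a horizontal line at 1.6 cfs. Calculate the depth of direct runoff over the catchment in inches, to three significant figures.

d ≈ 2.62 in

Direct runoff: 0.0, 1.1, 1.8, 5.6, 9.5, 11.6, 17.2, 23.1, 20.3, 17.9, 15.7, 13.8, 12.1, 0.0 cfs; ΣQ_DR = 149.7 cfs.
V = ΣQ_DR · Δt = 149.7 × 3600 s = 5.389 × 10^5 ft³.
Over A = 0.0887 mi², depth = V / A = 2.62 in.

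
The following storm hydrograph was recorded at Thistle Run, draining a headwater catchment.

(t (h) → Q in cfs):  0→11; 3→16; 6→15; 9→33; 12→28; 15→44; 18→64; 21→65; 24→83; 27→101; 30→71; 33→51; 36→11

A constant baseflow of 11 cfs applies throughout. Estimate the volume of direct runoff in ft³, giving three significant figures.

V ≈ 4.86 × 10^6 ft³

Direct-runoff ordinates (Q − Q_b): 0.0, 5.0, 4.0, 22.0, 17.0, 33.0, 53.0, 54.0, 72.0, 90.0, 60.0, 40.0, 0.0 cfs.
ΣQ_DR = 450.0 cfs.
With Δt = 3 h = 10800 s, V = ΣQ_DR · Δt = 450.0 × 10800 = 4.86 × 10^6 ft³.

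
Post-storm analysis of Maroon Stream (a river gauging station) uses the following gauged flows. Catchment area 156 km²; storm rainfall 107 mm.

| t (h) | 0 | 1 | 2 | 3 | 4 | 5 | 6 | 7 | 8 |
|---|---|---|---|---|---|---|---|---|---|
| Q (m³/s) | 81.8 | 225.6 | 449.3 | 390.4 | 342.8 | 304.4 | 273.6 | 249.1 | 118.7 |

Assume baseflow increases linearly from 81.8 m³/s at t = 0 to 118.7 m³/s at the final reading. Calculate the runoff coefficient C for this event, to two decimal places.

ΣQ_DR = 1533 m³/s; V = ΣQ_DR·Δt = 5.520 × 10^6 m³.
Runoff depth d = V / A = 35.39 mm.
C = d / P = 35.39 / 107 = 0.33.

C ≈ 0.33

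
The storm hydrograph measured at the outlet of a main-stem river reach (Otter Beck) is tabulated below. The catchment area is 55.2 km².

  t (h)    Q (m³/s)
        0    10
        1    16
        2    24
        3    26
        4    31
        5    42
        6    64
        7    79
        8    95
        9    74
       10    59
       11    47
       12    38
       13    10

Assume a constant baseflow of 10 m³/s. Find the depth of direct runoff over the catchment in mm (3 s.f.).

d ≈ 31.0 mm

Direct runoff: 0.0, 6.0, 14.0, 16.0, 21.0, 32.0, 54.0, 69.0, 85.0, 64.0, 49.0, 37.0, 28.0, 0.0 m³/s; ΣQ_DR = 475.0 m³/s.
V = ΣQ_DR · Δt = 475.0 × 3600 s = 1.710 × 10^6 m³.
Over A = 55.2 km², depth = V / A = 31.0 mm.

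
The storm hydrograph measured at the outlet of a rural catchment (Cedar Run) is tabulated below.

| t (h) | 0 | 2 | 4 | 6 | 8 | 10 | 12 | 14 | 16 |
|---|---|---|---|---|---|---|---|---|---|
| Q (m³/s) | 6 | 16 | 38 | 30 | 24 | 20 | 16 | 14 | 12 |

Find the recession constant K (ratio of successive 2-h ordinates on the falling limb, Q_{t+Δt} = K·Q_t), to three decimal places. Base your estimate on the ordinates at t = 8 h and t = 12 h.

K ≈ 0.816

Using the recession-limb readings at t = 8 h and t = 12 h: Q falls from 24 to 16 m³/s over 2 intervals.
K = (Q₂/Q₁)^(1/2) = (16/24)^(1/2) = 0.816.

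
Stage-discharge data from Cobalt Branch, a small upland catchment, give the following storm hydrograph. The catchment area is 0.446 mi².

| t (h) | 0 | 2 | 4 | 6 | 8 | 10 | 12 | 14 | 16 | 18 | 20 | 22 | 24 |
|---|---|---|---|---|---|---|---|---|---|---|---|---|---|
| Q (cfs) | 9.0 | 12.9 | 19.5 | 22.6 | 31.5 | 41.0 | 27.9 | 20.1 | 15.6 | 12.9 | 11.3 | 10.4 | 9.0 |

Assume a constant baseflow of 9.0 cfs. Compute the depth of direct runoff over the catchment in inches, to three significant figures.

Direct runoff: 0.0, 3.9, 10.5, 13.6, 22.5, 32.0, 18.9, 11.1, 6.6, 3.9, 2.3, 1.4, 0.0 cfs; ΣQ_DR = 126.7 cfs.
V = ΣQ_DR · Δt = 126.7 × 7200 s = 9.122 × 10^5 ft³.
Over A = 0.446 mi², depth = V / A = 0.880 in.

d ≈ 0.880 in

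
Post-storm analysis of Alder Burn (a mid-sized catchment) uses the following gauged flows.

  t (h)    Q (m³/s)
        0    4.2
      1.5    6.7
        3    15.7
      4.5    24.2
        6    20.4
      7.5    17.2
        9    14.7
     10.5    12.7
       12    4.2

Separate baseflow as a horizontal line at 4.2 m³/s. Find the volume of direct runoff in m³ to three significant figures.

Direct-runoff ordinates (Q − Q_b): 0.0, 2.5, 11.5, 20.0, 16.2, 13.0, 10.5, 8.5, 0.0 m³/s.
ΣQ_DR = 82.20 m³/s.
With Δt = 1.5 h = 5400 s, V = ΣQ_DR · Δt = 82.20 × 5400 = 4.44 × 10^5 m³.

V ≈ 4.44 × 10^5 m³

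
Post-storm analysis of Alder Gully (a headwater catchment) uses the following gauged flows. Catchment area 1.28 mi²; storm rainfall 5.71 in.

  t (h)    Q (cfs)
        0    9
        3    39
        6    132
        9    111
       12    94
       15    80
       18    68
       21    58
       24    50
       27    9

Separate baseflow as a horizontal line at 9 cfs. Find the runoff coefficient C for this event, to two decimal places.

C ≈ 0.36

ΣQ_DR = 560.0 cfs; V = ΣQ_DR·Δt = 6.048 × 10^6 ft³.
Runoff depth d = V / A = 2.034 in.
C = d / P = 2.034 / 5.71 = 0.36.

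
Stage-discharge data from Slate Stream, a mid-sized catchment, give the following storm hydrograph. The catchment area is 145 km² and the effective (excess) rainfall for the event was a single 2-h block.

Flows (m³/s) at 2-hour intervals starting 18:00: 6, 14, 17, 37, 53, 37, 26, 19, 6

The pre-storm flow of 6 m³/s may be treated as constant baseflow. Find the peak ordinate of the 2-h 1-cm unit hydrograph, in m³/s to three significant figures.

Direct runoff: 0.0, 8.0, 11.0, 31.0, 47.0, 31.0, 20.0, 13.0, 0.0 m³/s; ΣQ_DR = 161.0 m³/s, peak = 47.0 m³/s.
Runoff depth d = ΣQ_DR·Δt / A = 161.0 × 7200 / (145 km²) = 7.994 mm.
The 1-cm UH is the DRH scaled by (10 mm)/d, so U_p = 47.0 × 10/7.994 = 58.8 m³/s.

U_p ≈ 58.8 m³/s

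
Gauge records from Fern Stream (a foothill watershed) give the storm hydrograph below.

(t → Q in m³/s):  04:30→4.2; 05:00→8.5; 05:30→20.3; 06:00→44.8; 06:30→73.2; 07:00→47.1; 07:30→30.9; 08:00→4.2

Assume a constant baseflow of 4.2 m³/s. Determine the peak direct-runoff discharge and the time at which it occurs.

Subtracting baseflow gives direct-runoff ordinates: 0.0, 4.3, 16.1, 40.6, 69.0, 42.9, 26.7, 0.0 m³/s.
The maximum is 69.0 m³/s, occurring at the reading for t = 06:30.

Q_p = 69.0 m³/s at t = 06:30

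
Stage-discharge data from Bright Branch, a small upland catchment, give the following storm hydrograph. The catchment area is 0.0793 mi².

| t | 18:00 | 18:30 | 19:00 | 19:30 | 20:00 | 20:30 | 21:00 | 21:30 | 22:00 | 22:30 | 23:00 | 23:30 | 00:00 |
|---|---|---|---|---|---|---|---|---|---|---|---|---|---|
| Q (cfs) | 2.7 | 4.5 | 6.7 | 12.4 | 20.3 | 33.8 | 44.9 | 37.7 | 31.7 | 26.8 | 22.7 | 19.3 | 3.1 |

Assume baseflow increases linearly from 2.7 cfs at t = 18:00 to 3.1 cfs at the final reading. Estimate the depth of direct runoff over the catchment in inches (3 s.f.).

d ≈ 2.24 in

Direct runoff: 0.00, 1.77, 3.93, 9.60, 17.47, 30.93, 42.00, 34.77, 28.73, 23.80, 19.67, 16.23, 0.00 cfs; ΣQ_DR = 228.9 cfs.
V = ΣQ_DR · Δt = 228.9 × 1800 s = 4.120 × 10^5 ft³.
Over A = 0.0793 mi², depth = V / A = 2.24 in.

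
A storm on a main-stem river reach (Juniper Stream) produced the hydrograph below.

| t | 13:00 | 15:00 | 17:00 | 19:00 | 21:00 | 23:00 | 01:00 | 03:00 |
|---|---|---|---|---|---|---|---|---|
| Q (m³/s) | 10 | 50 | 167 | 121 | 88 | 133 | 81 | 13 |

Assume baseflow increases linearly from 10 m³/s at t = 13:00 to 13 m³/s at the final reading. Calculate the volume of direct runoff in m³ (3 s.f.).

V ≈ 4.11 × 10^6 m³

Direct-runoff ordinates (Q − Q_b): 0.00, 39.57, 156.14, 109.71, 76.29, 120.86, 68.43, 0.00 m³/s.
ΣQ_DR = 571.0 m³/s.
With Δt = 2 h = 7200 s, V = ΣQ_DR · Δt = 571.0 × 7200 = 4.11 × 10^6 m³.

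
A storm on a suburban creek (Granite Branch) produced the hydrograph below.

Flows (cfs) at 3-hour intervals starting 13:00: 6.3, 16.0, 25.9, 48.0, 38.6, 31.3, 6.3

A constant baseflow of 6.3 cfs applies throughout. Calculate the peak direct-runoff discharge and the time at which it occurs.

Subtracting baseflow gives direct-runoff ordinates: 0.0, 9.7, 19.6, 41.7, 32.3, 25.0, 0.0 cfs.
The maximum is 41.7 cfs, occurring at the reading for t = 22:00.

Q_p = 41.7 cfs at t = 22:00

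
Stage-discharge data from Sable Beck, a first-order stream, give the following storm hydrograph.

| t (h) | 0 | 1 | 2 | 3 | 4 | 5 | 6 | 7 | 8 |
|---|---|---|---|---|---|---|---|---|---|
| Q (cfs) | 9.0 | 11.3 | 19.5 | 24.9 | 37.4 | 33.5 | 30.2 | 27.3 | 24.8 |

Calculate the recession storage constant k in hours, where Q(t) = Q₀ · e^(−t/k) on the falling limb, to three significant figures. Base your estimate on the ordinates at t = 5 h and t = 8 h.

On the falling limb, Q drops from 33.5 to 24.8 cfs between t = 5 h and t = 8 h (Δt = 3 h).
k = −Δt / ln(Q₂/Q₁) = −3 / ln(24.8/33.5) = 9.98 h.

k ≈ 9.98 h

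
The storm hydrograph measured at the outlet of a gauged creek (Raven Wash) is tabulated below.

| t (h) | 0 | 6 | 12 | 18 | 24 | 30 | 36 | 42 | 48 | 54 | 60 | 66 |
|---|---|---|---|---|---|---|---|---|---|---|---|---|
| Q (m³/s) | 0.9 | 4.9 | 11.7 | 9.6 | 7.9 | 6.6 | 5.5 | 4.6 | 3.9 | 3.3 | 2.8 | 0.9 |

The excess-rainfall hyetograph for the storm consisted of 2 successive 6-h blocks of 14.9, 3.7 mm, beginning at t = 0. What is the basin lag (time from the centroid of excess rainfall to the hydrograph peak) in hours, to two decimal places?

t_L ≈ 7.81 h

Centroid of excess rainfall: t_c = Σ P_i·t̄_i / ΣP_i = 4.1935 h (block centres at 3, 9 h).
Hydrograph peak occurs at t = 12 h, so basin lag t_L = 12 − 4.1935 = 7.81 h.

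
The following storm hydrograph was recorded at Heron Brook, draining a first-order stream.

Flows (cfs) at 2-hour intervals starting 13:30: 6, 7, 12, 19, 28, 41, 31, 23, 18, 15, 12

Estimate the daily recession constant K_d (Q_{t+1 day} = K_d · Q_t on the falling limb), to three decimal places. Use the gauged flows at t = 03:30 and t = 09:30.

Between t = 03:30 and t = 09:30 the flow falls from 23 to 12 cfs over 3×2 h = 6 h.
Per-interval ratio K = (12/23)^(1/3) = 0.8050; K_d = K^(24/2) = 0.074.

K_d ≈ 0.074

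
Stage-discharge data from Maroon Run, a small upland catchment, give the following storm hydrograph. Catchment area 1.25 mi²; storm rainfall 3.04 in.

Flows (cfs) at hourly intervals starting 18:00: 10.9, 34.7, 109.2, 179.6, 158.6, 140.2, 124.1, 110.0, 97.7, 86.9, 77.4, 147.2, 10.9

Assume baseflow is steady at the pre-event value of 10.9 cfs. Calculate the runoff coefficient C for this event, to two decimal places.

ΣQ_DR = 1146 cfs; V = ΣQ_DR·Δt = 4.125 × 10^6 ft³.
Runoff depth d = V / A = 1.420 in.
C = d / P = 1.420 / 3.04 = 0.47.

C ≈ 0.47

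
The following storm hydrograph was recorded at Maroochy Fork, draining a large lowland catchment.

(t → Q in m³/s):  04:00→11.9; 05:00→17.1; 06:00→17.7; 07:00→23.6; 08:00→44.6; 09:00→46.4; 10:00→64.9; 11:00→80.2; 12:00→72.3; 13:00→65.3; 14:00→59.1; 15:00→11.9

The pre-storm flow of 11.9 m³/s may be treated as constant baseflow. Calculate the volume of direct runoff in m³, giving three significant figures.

V ≈ 1.34 × 10^6 m³

Direct-runoff ordinates (Q − Q_b): 0.0, 5.2, 5.8, 11.7, 32.7, 34.5, 53.0, 68.3, 60.4, 53.4, 47.2, 0.0 m³/s.
ΣQ_DR = 372.2 m³/s.
With Δt = 1 h = 3600 s, V = ΣQ_DR · Δt = 372.2 × 3600 = 1.34 × 10^6 m³.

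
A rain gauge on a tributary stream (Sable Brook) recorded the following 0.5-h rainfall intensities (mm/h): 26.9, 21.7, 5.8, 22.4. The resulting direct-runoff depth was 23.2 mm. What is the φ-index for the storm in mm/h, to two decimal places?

Only the 3 blocks with intensity above φ contribute runoff: 26.9, 21.7, 22.4 mm/h.
Σ(I−φ)·Δt = d  ⇒  (26.9+21.7+22.4 − 3φ)·0.5 = 23.2
φ = (71.00 − 23.2/0.5) / 3 = 8.20 mm/h.

φ ≈ 8.20 mm/h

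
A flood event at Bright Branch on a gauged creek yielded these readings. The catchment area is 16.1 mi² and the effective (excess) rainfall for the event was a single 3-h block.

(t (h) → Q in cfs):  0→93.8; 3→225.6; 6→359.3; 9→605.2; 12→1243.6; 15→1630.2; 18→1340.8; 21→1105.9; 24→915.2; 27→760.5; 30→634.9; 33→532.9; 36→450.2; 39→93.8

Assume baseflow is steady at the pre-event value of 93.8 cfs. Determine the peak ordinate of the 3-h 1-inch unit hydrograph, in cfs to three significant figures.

U_p ≈ 613 cfs

Direct runoff: 0.0, 131.8, 265.5, 511.4, 1149.8, 1536.4, 1247.0, 1012.1, 821.4, 666.7, 541.1, 439.1, 356.4, 0.0 cfs; ΣQ_DR = 8679 cfs, peak = 1536.4 cfs.
Runoff depth d = ΣQ_DR·Δt / A = 8679 × 10800 / (16.1 mi²) = 2.506 in.
The 1-inch UH is the DRH scaled by (1 in)/d, so U_p = 1536.4 × 1/2.506 = 613 cfs.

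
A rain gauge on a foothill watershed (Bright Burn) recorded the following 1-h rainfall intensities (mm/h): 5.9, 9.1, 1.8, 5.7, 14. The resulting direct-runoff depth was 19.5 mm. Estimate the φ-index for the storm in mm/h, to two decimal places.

Only the 4 blocks with intensity above φ contribute runoff: 5.9, 9.1, 5.7, 14 mm/h.
Σ(I−φ)·Δt = d  ⇒  (5.9+9.1+5.7+14 − 4φ)·1 = 19.5
φ = (34.70 − 19.5/1) / 4 = 3.80 mm/h.

φ ≈ 3.80 mm/h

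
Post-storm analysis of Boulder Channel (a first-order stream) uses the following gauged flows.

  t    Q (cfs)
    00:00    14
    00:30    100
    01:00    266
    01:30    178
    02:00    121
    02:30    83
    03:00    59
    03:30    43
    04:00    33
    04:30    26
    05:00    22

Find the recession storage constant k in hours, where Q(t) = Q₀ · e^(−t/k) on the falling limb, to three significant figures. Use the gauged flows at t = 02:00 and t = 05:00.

k ≈ 1.76 h

On the falling limb, Q drops from 121 to 22 cfs between t = 02:00 and t = 05:00 (Δt = 3 h).
k = −Δt / ln(Q₂/Q₁) = −3 / ln(22/121) = 1.76 h.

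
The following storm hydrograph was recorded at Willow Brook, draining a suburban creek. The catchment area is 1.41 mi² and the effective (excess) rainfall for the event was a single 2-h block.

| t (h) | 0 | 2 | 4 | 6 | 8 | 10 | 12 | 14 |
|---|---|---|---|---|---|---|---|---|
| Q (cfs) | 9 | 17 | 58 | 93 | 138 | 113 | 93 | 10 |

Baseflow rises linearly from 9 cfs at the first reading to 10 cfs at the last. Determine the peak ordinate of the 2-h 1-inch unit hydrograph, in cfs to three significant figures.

Direct runoff: 0.00, 7.86, 48.71, 83.57, 128.43, 103.29, 83.14, 0.00 cfs; ΣQ_DR = 455.0 cfs, peak = 128.43 cfs.
Runoff depth d = ΣQ_DR·Δt / A = 455.0 × 7200 / (1.41 mi²) = 1.000 in.
The 1-inch UH is the DRH scaled by (1 in)/d, so U_p = 128.43 × 1/1.000 = 128 cfs.

U_p ≈ 128 cfs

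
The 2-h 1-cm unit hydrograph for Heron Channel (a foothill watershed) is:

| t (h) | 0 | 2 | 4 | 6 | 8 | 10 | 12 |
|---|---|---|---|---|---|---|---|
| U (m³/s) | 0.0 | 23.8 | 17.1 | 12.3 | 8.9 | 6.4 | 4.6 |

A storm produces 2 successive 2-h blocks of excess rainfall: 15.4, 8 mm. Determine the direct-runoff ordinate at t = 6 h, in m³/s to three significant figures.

By discrete convolution, Q_j = Σ (P_i / 10 mm) · U_{j−i}.
At t = 6 h (j=3): Q = (15.4/10)·12.3 + (8/10)·17.1 = 32.6 m³/s.

Q ≈ 32.6 m³/s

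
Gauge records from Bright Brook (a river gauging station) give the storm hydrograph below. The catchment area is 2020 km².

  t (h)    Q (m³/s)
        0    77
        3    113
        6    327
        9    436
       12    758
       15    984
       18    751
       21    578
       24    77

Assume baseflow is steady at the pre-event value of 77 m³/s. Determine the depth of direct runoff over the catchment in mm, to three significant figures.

d ≈ 18.2 mm

Direct runoff: 0.0, 36.0, 250.0, 359.0, 681.0, 907.0, 674.0, 501.0, 0.0 m³/s; ΣQ_DR = 3408 m³/s.
V = ΣQ_DR · Δt = 3408 × 10800 s = 3.681 × 10^7 m³.
Over A = 2020 km², depth = V / A = 18.2 mm.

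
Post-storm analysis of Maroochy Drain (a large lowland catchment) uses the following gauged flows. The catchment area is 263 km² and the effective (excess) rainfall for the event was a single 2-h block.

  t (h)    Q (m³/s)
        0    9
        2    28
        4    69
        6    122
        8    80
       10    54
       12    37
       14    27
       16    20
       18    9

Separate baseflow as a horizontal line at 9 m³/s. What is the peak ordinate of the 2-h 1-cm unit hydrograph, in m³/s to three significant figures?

Direct runoff: 0.0, 19.0, 60.0, 113.0, 71.0, 45.0, 28.0, 18.0, 11.0, 0.0 m³/s; ΣQ_DR = 365.0 m³/s, peak = 113.0 m³/s.
Runoff depth d = ΣQ_DR·Δt / A = 365.0 × 7200 / (263 km²) = 9.992 mm.
The 1-cm UH is the DRH scaled by (10 mm)/d, so U_p = 113.0 × 10/9.992 = 113 m³/s.

U_p ≈ 113 m³/s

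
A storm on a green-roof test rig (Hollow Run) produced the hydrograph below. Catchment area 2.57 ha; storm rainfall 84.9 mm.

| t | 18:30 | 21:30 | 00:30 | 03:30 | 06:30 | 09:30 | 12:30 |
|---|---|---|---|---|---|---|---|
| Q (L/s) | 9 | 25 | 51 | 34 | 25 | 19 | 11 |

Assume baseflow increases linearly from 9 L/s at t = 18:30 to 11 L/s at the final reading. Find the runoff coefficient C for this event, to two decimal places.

C ≈ 0.51

ΣQ_DR = 104.0 L/s; V = ΣQ_DR·Δt = 1.123 × 10^6 L.
Runoff depth d = V / A = 43.70 mm.
C = d / P = 43.70 / 84.9 = 0.51.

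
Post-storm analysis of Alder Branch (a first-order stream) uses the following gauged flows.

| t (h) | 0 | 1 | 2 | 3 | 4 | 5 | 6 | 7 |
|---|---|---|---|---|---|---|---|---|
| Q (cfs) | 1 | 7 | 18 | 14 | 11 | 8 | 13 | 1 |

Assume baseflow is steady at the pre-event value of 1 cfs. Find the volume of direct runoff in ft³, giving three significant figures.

Direct-runoff ordinates (Q − Q_b): 0.0, 6.0, 17.0, 13.0, 10.0, 7.0, 12.0, 0.0 cfs.
ΣQ_DR = 65.00 cfs.
With Δt = 1 h = 3600 s, V = ΣQ_DR · Δt = 65.00 × 3600 = 2.34 × 10^5 ft³.

V ≈ 2.34 × 10^5 ft³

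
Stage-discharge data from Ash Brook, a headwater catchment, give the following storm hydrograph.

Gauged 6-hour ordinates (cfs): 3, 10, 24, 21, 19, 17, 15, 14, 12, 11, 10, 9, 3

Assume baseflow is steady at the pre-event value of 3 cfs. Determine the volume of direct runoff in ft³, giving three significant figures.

Direct-runoff ordinates (Q − Q_b): 0.0, 7.0, 21.0, 18.0, 16.0, 14.0, 12.0, 11.0, 9.0, 8.0, 7.0, 6.0, 0.0 cfs.
ΣQ_DR = 129.0 cfs.
With Δt = 6 h = 21600 s, V = ΣQ_DR · Δt = 129.0 × 21600 = 2.79 × 10^6 ft³.

V ≈ 2.79 × 10^6 ft³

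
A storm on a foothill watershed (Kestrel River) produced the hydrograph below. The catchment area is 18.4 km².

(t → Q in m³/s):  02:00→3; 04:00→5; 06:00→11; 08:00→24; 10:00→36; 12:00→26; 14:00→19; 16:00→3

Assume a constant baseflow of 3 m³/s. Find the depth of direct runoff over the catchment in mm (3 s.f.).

d ≈ 40.3 mm

Direct runoff: 0.0, 2.0, 8.0, 21.0, 33.0, 23.0, 16.0, 0.0 m³/s; ΣQ_DR = 103.0 m³/s.
V = ΣQ_DR · Δt = 103.0 × 7200 s = 7.416 × 10^5 m³.
Over A = 18.4 km², depth = V / A = 40.3 mm.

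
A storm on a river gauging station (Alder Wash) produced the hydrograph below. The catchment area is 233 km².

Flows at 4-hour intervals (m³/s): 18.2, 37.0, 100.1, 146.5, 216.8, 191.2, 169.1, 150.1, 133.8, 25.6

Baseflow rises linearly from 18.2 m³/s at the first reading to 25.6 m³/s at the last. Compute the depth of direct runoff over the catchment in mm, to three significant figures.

Direct runoff: 0.00, 17.98, 80.26, 125.83, 195.31, 168.89, 145.97, 126.14, 109.02, 0.00 m³/s; ΣQ_DR = 969.4 m³/s.
V = ΣQ_DR · Δt = 969.4 × 14400 s = 1.396 × 10^7 m³.
Over A = 233 km², depth = V / A = 59.9 mm.

d ≈ 59.9 mm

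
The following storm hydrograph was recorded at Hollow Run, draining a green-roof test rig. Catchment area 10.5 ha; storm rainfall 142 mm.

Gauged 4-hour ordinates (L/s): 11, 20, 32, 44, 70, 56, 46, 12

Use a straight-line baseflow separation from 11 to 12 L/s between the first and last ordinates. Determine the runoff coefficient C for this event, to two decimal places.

ΣQ_DR = 199.0 L/s; V = ΣQ_DR·Δt = 2.866 × 10^6 L.
Runoff depth d = V / A = 27.29 mm.
C = d / P = 27.29 / 142 = 0.19.

C ≈ 0.19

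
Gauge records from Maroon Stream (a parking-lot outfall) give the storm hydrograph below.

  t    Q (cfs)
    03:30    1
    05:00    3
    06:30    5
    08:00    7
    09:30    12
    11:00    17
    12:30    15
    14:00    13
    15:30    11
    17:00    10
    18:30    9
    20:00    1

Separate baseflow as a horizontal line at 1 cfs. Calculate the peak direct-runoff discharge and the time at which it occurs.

Subtracting baseflow gives direct-runoff ordinates: 0.0, 2.0, 4.0, 6.0, 11.0, 16.0, 14.0, 12.0, 10.0, 9.0, 8.0, 0.0 cfs.
The maximum is 16.0 cfs, occurring at the reading for t = 11:00.

Q_p = 16.0 cfs at t = 11:00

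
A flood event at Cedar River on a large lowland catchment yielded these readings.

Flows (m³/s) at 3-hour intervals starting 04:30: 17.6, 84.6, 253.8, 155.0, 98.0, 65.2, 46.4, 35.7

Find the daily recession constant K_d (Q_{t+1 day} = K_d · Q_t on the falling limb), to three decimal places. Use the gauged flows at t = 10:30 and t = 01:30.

Between t = 10:30 and t = 01:30 the flow falls from 253.8 to 35.7 m³/s over 5×3 h = 15 h.
Per-interval ratio K = (35.7/253.8)^(1/5) = 0.6755; K_d = K^(24/3) = 0.043.

K_d ≈ 0.043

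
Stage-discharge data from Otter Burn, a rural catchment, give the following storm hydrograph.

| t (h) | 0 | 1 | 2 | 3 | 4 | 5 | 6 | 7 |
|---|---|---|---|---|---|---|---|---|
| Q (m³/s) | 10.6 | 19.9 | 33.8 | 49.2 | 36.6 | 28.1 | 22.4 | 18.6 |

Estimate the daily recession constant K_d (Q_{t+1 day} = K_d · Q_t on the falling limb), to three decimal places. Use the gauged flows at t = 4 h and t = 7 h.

K_d ≈ 0.004

Between t = 4 h and t = 7 h the flow falls from 36.6 to 18.6 m³/s over 3×1 h = 3 h.
Per-interval ratio K = (18.6/36.6)^(1/3) = 0.7980; K_d = K^(24/1) = 0.004.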